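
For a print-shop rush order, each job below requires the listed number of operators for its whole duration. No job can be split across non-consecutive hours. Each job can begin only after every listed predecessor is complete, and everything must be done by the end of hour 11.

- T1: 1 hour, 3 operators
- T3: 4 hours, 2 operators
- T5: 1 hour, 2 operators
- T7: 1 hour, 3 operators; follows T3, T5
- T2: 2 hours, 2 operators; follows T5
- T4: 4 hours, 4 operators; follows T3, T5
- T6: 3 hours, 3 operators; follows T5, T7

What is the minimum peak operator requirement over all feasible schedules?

Schedule T1@1, T3@1, T5@1, T7@5, T2@2, T4@5, T6@6: h1:7  h2:4  h3:4  h4:2  h5:7  h6:7  h7:7  h8:7  h9:0  h10:0  h11:0 — peak 7.

7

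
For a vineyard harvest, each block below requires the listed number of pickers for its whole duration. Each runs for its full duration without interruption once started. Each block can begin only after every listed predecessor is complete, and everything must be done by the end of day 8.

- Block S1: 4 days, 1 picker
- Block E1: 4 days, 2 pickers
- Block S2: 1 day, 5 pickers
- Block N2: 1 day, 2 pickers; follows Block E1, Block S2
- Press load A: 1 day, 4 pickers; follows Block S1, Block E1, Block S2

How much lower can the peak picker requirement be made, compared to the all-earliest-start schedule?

Early-start peak: d1:8  d2:3  d3:3  d4:3  d5:6  d6:0  d7:0  d8:0 ⇒ 8.
Leveled (Block S1@1, Block E1@1, Block S2@5, Block N2@6, Press load A@7): d1:3  d2:3  d3:3  d4:3  d5:5  d6:2  d7:4  d8:0 ⇒ 5.
Reduction 8 − 5 = 3.

3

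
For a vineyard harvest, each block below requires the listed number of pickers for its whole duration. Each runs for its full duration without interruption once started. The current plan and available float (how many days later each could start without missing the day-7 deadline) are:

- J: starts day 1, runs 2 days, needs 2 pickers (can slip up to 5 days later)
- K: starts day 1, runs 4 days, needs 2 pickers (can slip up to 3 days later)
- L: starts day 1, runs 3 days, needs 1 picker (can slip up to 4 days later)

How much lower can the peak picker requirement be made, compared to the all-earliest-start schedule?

2

Early-start peak: d1:5  d2:5  d3:3  d4:2  d5:0  d6:0  d7:0 ⇒ 5.
Leveled (J@1, K@3, L@1): d1:3  d2:3  d3:3  d4:2  d5:2  d6:2  d7:0 ⇒ 3.
Reduction 5 − 3 = 2.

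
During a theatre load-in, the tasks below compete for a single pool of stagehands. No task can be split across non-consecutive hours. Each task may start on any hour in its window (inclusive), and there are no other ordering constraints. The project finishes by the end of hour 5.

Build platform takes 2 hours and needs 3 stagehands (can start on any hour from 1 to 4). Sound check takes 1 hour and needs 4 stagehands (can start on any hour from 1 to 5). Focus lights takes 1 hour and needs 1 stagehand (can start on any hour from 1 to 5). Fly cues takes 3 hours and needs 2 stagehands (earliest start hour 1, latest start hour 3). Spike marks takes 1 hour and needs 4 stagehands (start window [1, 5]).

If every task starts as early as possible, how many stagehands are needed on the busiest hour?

14

Early-start schedule: Build platform@1, Sound check@1, Focus lights@1, Fly cues@1, Spike marks@1.
Load per hour: hour 1: 14, hour 2: 5, hour 3: 2, hour 4: 0, hour 5: 0.
Peak is 14.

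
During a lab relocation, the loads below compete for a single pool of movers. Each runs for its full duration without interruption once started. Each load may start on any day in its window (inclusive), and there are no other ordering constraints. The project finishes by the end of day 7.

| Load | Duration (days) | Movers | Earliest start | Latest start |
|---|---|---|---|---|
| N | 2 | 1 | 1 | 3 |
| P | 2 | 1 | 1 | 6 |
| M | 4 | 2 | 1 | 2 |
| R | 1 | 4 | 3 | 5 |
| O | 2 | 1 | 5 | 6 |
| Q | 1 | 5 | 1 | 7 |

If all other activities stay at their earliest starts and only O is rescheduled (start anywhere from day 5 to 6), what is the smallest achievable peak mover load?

O@5: d1:9  d2:4  d3:6  d4:2  d5:1  d6:1  d7:0 → peak 9
O@6: d1:9  d2:4  d3:6  d4:2  d5:0  d6:1  d7:1 → peak 9
Best is O@5, peak 9.

9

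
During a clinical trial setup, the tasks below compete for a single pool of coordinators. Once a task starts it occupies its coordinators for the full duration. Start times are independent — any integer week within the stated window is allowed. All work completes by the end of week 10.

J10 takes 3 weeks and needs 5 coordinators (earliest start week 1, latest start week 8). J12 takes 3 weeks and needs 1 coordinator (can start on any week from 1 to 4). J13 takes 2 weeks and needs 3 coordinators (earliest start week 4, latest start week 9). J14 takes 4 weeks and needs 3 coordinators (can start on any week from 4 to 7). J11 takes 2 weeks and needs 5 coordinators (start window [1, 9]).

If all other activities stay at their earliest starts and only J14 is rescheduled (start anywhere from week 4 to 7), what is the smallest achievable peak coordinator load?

J14@4: w1:11  w2:11  w3:6  w4:6  w5:6  w6:3  w7:3  w8:0  w9:0  w10:0 → peak 11
J14@5: w1:11  w2:11  w3:6  w4:3  w5:6  w6:3  w7:3  w8:3  w9:0  w10:0 → peak 11
J14@6: w1:11  w2:11  w3:6  w4:3  w5:3  w6:3  w7:3  w8:3  w9:3  w10:0 → peak 11
J14@7: w1:11  w2:11  w3:6  w4:3  w5:3  w6:0  w7:3  w8:3  w9:3  w10:3 → peak 11
Best is J14@4, peak 11.

11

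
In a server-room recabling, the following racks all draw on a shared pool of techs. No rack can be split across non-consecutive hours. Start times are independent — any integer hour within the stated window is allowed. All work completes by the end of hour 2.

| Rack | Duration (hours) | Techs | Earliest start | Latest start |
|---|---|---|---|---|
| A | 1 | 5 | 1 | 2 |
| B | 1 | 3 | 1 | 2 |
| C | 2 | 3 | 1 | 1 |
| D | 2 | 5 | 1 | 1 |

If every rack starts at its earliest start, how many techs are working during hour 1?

16

At early start, hour 1 has: A, B, C, D.
Demand: 5 + 3 + 3 + 5 = 16.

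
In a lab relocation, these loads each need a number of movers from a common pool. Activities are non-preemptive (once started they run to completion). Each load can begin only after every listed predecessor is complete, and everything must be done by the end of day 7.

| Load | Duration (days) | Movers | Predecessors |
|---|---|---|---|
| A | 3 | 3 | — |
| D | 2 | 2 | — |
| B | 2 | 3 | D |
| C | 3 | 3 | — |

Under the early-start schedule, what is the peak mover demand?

Early-start schedule: A@1, D@1, B@3, C@1.
Load per day: day 1: 8, day 2: 8, day 3: 9, day 4: 3, day 5: 0, day 6: 0, day 7: 0.
Peak is 9.

9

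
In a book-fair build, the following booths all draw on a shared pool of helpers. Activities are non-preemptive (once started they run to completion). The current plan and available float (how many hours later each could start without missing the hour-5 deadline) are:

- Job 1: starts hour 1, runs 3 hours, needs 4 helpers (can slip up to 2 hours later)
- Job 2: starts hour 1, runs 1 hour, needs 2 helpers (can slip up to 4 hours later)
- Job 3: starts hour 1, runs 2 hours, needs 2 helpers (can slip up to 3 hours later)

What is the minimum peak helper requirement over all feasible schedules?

4

Early-start (Job 1@1, Job 2@1, Job 3@1) gives peak 8: h1:8  h2:6  h3:4  h4:0  h5:0.
Shift Job 2→4, Job 3→4.
Schedule Job 1@1, Job 2@4, Job 3@4: h1:4  h2:4  h3:4  h4:4  h5:2 — peak 4.
Total helper-hours = 18 over 5 hours ⇒ peak ≥ ⌈18/5⌉ = 4, so 4 is optimal.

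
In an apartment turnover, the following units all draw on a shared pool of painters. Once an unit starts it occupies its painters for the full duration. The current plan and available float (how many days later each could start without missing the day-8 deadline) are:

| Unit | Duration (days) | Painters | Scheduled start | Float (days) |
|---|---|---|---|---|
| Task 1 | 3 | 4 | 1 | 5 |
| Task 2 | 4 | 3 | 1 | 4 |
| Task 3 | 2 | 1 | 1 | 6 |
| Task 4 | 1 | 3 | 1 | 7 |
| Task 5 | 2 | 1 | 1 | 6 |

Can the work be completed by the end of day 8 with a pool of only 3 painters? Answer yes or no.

no

Total painter-days = 31; over 8 days the average is 31/8 > 3, so some day must exceed 3.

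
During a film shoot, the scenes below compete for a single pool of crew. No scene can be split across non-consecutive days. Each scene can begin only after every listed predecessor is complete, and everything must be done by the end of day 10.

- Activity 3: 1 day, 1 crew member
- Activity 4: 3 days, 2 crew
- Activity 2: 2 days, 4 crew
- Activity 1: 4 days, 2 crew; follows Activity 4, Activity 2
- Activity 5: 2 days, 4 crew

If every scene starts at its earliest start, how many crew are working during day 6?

At early start, day 6 has: Activity 1.
Demand: 2 = 2.

2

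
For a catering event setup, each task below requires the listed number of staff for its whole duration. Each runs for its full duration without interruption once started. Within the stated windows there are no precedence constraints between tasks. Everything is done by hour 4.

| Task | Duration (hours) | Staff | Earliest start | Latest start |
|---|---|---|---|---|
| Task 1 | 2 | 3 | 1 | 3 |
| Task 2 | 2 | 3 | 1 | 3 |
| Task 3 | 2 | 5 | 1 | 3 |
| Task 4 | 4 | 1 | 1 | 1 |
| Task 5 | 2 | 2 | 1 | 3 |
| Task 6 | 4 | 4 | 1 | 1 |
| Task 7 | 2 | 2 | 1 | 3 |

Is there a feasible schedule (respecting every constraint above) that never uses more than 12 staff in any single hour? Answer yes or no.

no

Total staffer-hours = 50; over 4 hours the average is 50/4 > 12, so some hour must exceed 12.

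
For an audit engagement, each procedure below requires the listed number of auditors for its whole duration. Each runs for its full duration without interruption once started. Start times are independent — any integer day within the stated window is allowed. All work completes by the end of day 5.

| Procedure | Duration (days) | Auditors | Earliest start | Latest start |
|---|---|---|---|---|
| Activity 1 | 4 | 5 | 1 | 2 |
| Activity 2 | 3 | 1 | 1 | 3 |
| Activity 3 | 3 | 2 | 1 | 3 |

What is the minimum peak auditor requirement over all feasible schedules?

Schedule Activity 1@1, Activity 2@1, Activity 3@1: d1:8  d2:8  d3:8  d4:5  d5:0 — peak 8.
No arrangement of the 18 feasible schedules does better.

8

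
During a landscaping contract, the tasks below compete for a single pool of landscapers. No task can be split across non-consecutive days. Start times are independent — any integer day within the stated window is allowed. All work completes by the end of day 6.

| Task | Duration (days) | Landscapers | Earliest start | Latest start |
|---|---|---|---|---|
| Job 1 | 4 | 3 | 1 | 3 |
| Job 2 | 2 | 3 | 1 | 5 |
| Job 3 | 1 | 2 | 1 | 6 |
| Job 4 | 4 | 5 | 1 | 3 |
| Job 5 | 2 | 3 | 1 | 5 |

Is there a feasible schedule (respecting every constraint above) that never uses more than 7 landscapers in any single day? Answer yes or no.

no

Total landscaper-days = 46; over 6 days the average is 46/6 > 7, so some day must exceed 7.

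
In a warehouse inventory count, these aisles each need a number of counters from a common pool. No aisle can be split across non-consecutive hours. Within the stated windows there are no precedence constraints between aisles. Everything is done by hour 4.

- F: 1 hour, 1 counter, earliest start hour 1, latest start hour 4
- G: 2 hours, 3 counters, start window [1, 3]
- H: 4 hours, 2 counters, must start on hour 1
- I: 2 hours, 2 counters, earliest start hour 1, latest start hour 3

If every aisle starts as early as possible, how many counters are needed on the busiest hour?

8

Early-start schedule: F@1, G@1, H@1, I@1.
Load per hour: hour 1: 8, hour 2: 7, hour 3: 2, hour 4: 2.
Peak is 8.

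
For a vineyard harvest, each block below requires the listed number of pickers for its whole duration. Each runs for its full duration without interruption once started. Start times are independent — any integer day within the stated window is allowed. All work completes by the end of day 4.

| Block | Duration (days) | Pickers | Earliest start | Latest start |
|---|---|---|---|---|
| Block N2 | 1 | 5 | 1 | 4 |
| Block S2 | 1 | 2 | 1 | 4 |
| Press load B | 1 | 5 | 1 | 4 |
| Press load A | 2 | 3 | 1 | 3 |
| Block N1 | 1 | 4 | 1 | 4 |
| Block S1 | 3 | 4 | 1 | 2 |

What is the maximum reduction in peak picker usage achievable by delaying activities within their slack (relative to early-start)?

14

Early-start peak: d1:23  d2:7  d3:4  d4:0 ⇒ 23.
Leveled (Block N2@1, Block S2@2, Press load B@3, Press load A@1, Block N1@4, Block S1@2): d1:8  d2:9  d3:9  d4:8 ⇒ 9.
Reduction 23 − 9 = 14.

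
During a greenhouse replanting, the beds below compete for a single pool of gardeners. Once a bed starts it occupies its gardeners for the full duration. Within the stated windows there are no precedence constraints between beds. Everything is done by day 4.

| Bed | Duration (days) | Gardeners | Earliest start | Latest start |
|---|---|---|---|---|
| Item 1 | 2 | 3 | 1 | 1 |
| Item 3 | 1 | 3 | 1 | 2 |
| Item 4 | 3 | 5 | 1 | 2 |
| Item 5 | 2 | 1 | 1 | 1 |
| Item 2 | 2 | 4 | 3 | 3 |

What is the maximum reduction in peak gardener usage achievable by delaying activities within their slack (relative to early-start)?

3

Early-start peak: d1:12  d2:9  d3:9  d4:4 ⇒ 12.
Leveled (Item 1@1, Item 3@1, Item 4@2, Item 5@1, Item 2@3): d1:7  d2:9  d3:9  d4:9 ⇒ 9.
Reduction 12 − 9 = 3.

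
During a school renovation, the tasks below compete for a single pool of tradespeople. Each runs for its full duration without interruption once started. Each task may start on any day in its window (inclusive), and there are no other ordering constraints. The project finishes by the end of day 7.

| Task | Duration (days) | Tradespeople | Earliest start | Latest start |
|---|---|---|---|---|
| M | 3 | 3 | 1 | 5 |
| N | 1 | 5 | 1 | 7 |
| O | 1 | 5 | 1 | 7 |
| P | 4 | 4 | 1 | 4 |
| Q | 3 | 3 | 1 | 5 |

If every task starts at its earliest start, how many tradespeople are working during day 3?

10

At early start, day 3 has: M, P, Q.
Demand: 3 + 4 + 3 = 10.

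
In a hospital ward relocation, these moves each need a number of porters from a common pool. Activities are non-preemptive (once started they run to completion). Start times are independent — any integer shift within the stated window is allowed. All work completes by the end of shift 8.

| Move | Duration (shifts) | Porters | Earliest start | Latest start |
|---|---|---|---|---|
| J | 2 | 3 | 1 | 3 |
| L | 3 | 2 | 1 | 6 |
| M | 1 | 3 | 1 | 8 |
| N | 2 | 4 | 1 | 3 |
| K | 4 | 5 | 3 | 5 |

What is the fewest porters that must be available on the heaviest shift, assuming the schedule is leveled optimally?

6

Early-start (J@1, L@1, M@1, N@1, K@3) gives peak 12: s1:12  s2:9  s3:7  s4:5  s5:5  s6:5  s7:0  s8:0.
Shift L→2, N→3, K→5.
Schedule J@1, L@2, M@1, N@3, K@5: s1:6  s2:5  s3:6  s4:6  s5:5  s6:5  s7:5  s8:5 — peak 6.
Total porter-shifts = 43 over 8 shifts ⇒ peak ≥ ⌈43/8⌉ = 6, so 6 is optimal.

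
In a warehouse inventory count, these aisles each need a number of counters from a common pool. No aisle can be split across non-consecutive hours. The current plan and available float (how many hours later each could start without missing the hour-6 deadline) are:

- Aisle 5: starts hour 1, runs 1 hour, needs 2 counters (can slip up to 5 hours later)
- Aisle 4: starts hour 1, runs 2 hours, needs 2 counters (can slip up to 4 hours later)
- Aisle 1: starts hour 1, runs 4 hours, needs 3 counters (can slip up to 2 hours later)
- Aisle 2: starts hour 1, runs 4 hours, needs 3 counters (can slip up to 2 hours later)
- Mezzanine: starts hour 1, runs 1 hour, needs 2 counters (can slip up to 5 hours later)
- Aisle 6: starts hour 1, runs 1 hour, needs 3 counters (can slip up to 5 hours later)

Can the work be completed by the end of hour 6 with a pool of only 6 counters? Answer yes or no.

yes

Schedule Aisle 5@1, Aisle 4@1, Aisle 1@2, Aisle 2@3, Mezzanine@1, Aisle 6@6: h1:6  h2:5  h3:6  h4:6  h5:6  h6:6 — peak 6 ≤ 6.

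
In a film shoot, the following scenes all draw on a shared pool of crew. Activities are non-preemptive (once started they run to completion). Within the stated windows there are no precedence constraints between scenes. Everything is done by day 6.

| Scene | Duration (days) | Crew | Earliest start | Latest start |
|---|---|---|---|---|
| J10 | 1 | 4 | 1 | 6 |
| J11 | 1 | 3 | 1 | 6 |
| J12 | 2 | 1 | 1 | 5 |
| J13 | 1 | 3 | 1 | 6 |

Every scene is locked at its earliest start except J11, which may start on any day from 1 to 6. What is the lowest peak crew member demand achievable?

J11@1: d1:11  d2:1  d3:0  d4:0  d5:0  d6:0 → peak 11
J11@2: d1:8  d2:4  d3:0  d4:0  d5:0  d6:0 → peak 8
J11@3: d1:8  d2:1  d3:3  d4:0  d5:0  d6:0 → peak 8
J11@4: d1:8  d2:1  d3:0  d4:3  d5:0  d6:0 → peak 8
J11@5: d1:8  d2:1  d3:0  d4:0  d5:3  d6:0 → peak 8
J11@6: d1:8  d2:1  d3:0  d4:0  d5:0  d6:3 → peak 8
Best is J11@2, peak 8.

8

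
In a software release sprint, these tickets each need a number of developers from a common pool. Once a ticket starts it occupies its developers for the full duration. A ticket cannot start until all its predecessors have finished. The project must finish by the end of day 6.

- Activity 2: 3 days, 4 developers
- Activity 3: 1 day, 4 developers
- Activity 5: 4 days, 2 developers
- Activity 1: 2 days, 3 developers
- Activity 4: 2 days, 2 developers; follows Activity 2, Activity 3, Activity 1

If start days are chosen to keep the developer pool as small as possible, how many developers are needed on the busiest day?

7

Early-start (Activity 2@1, Activity 3@1, Activity 5@1, Activity 1@1, Activity 4@4) gives peak 13: d1:13  d2:9  d3:6  d4:4  d5:2  d6:0.
Shift Activity 3→4, Activity 5→3, Activity 4→5.
Schedule Activity 2@1, Activity 3@4, Activity 5@3, Activity 1@1, Activity 4@5: d1:7  d2:7  d3:6  d4:6  d5:4  d6:4 — peak 7.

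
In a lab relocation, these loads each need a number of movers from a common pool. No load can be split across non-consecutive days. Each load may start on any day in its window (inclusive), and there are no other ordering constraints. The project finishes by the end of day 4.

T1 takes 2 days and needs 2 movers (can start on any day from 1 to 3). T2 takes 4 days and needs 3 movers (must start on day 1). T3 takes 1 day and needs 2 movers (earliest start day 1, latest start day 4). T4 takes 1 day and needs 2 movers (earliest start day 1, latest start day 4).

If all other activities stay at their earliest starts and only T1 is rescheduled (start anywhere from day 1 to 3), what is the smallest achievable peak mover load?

7

T1@1: d1:9  d2:5  d3:3  d4:3 → peak 9
T1@2: d1:7  d2:5  d3:5  d4:3 → peak 7
T1@3: d1:7  d2:3  d3:5  d4:5 → peak 7
Best is T1@2, peak 7.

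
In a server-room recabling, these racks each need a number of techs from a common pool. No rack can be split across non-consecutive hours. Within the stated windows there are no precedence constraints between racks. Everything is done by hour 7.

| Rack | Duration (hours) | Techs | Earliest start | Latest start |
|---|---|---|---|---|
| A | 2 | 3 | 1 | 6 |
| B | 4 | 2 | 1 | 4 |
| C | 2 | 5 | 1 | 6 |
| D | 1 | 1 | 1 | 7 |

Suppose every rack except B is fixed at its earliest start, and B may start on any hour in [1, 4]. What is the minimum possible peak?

9

B@1: h1:11  h2:10  h3:2  h4:2  h5:0  h6:0  h7:0 → peak 11
B@2: h1:9  h2:10  h3:2  h4:2  h5:2  h6:0  h7:0 → peak 10
B@3: h1:9  h2:8  h3:2  h4:2  h5:2  h6:2  h7:0 → peak 9
B@4: h1:9  h2:8  h3:0  h4:2  h5:2  h6:2  h7:2 → peak 9
Best is B@3, peak 9.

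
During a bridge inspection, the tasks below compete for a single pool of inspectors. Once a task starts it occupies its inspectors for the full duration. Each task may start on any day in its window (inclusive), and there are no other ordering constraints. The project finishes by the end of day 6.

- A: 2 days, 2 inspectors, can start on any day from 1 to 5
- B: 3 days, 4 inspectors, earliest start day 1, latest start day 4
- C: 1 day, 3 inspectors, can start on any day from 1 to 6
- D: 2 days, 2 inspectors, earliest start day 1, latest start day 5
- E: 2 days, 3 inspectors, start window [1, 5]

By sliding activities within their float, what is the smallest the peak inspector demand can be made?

6

Early-start (A@1, B@1, C@1, D@1, E@1) gives peak 14: d1:14  d2:11  d3:4  d4:0  d5:0  d6:0.
Shift C→4, D→3, E→5.
Schedule A@1, B@1, C@4, D@3, E@5: d1:6  d2:6  d3:6  d4:5  d5:3  d6:3 — peak 6.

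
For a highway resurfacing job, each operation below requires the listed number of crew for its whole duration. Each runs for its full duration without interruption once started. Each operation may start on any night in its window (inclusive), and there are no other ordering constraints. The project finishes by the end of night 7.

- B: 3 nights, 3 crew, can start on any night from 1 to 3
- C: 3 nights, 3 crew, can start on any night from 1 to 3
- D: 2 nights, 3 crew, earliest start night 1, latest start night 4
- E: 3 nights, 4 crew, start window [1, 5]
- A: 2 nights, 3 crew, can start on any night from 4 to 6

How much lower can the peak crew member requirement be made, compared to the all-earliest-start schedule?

Early-start peak: n1:13  n2:13  n3:10  n4:3  n5:3  n6:0  n7:0 ⇒ 13.
Leveled (B@1, C@1, D@4, E@4, A@6): n1:6  n2:6  n3:6  n4:7  n5:7  n6:7  n7:3 ⇒ 7.
Reduction 13 − 7 = 6.

6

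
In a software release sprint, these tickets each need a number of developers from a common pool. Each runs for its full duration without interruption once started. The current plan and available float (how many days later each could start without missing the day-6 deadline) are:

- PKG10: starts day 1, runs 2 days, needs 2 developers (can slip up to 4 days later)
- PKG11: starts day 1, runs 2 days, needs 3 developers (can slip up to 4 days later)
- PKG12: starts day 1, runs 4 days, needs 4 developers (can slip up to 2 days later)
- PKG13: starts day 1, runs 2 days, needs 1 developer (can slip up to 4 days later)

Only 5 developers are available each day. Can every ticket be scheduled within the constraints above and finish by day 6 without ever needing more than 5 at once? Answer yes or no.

yes

Schedule PKG10@1, PKG11@1, PKG12@3, PKG13@3: d1:5  d2:5  d3:5  d4:5  d5:4  d6:4 — peak 5 ≤ 5.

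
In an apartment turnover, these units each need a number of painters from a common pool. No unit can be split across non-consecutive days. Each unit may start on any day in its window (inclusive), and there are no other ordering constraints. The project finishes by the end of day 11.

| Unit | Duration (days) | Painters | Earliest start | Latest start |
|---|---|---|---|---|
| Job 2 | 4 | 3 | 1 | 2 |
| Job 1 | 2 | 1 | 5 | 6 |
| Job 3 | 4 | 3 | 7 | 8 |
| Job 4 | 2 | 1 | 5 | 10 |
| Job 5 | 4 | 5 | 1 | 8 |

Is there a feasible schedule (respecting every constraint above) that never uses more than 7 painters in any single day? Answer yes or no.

The minimum achievable peak is 8; 7 < 8, so no feasible schedule stays within the cap.

no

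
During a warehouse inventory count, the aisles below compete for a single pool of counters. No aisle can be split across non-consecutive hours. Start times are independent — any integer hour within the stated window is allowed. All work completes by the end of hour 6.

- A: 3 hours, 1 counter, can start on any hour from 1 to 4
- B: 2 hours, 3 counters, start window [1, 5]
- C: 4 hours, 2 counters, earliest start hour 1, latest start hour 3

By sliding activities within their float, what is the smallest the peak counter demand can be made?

Early-start (A@1, B@1, C@1) gives peak 6: h1:6  h2:6  h3:3  h4:2  h5:0  h6:0.
Shift B→5.
Schedule A@1, B@5, C@1: h1:3  h2:3  h3:3  h4:2  h5:3  h6:3 — peak 3.
Total counter-hours = 17 over 6 hours ⇒ peak ≥ ⌈17/6⌉ = 3, so 3 is optimal.

3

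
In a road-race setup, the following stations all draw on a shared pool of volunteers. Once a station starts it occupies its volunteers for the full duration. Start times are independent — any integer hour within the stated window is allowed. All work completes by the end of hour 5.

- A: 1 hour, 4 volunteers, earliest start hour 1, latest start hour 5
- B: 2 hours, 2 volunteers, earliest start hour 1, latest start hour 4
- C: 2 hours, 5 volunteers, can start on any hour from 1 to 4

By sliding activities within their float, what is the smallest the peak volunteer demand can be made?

Early-start (A@1, B@1, C@1) gives peak 11: h1:11  h2:7  h3:0  h4:0  h5:0.
Shift B→2, C→4.
Schedule A@1, B@2, C@4: h1:4  h2:2  h3:2  h4:5  h5:5 — peak 5.

5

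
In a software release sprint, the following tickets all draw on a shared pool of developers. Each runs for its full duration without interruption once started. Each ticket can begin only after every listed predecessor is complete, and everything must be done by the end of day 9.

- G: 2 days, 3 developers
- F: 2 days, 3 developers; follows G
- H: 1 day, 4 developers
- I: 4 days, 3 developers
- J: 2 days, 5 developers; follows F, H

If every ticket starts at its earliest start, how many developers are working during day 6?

At early start, day 6 has: J.
Demand: 5 = 5.

5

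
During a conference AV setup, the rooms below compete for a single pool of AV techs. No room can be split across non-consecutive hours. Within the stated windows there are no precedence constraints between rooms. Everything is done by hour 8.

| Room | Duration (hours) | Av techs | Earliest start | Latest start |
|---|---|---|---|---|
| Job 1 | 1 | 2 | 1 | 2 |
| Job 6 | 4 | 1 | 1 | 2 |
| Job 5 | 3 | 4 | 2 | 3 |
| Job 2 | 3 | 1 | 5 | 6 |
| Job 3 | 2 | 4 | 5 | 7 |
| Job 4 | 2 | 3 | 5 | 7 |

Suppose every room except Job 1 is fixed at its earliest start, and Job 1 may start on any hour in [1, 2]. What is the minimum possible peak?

8

Job 1@1: h1:3  h2:5  h3:5  h4:5  h5:8  h6:8  h7:1  h8:0 → peak 8
Job 1@2: h1:1  h2:7  h3:5  h4:5  h5:8  h6:8  h7:1  h8:0 → peak 8
Best is Job 1@1, peak 8.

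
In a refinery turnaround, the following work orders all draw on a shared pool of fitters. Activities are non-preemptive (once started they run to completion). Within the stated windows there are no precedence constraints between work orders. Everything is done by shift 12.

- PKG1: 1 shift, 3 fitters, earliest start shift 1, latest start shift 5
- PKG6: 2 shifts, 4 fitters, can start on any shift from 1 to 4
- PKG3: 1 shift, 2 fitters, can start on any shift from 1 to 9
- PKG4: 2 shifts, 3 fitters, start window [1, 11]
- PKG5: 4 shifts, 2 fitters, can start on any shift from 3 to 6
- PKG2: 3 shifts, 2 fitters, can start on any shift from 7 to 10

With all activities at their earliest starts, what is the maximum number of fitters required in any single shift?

12

Early-start schedule: PKG1@1, PKG6@1, PKG3@1, PKG4@1, PKG5@3, PKG2@7.
Load per shift: shift 1: 12, shift 2: 7, shift 3: 2, shift 4: 2, shift 5: 2, shift 6: 2, shift 7: 2, shift 8: 2, shift 9: 2, shift 10: 0, shift 11: 0, shift 12: 0.
Peak is 12.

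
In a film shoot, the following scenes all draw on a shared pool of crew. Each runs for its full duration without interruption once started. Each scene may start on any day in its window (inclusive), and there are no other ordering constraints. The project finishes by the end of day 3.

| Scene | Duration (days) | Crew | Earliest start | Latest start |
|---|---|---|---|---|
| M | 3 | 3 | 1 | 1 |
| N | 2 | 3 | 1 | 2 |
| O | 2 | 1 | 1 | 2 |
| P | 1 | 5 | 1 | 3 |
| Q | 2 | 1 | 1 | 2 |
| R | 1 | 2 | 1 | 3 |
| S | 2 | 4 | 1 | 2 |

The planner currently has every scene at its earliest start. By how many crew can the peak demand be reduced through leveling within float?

7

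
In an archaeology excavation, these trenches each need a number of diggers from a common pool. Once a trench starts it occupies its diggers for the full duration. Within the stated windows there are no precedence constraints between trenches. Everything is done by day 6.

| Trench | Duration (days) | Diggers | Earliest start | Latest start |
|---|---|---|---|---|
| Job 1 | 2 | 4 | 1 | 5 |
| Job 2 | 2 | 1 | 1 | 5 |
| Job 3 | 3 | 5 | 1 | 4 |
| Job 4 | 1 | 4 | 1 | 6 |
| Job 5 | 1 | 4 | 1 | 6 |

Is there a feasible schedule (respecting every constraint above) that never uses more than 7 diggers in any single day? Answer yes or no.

The minimum achievable peak is 8; 7 < 8, so no feasible schedule stays within the cap.

no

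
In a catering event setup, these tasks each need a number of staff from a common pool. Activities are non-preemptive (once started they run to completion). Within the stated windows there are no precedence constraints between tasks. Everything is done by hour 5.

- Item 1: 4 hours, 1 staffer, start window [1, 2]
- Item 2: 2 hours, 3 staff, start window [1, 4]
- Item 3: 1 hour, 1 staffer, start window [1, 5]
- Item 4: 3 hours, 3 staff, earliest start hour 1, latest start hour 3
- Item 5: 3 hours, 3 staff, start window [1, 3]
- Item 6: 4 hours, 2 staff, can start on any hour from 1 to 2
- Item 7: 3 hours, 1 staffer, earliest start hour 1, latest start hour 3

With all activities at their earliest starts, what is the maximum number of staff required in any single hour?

Early-start schedule: Item 1@1, Item 2@1, Item 3@1, Item 4@1, Item 5@1, Item 6@1, Item 7@1.
Load per hour: hour 1: 14, hour 2: 13, hour 3: 10, hour 4: 3, hour 5: 0.
Peak is 14.

14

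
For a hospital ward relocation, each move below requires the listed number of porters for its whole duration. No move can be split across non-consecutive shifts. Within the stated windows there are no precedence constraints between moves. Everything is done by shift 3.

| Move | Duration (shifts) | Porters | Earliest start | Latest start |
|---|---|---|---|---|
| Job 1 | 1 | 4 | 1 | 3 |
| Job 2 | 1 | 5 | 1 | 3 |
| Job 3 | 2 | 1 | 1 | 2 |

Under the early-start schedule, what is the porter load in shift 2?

1

At early start, shift 2 has: Job 3.
Demand: 1 = 1.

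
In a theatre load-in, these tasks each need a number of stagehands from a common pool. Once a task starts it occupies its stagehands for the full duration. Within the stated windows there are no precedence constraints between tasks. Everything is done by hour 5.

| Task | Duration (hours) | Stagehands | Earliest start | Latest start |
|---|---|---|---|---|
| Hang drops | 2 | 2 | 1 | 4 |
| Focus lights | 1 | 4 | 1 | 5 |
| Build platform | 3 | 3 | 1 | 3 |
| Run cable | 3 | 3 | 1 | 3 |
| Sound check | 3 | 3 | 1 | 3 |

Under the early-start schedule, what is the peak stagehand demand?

15

Early-start schedule: Hang drops@1, Focus lights@1, Build platform@1, Run cable@1, Sound check@1.
Load per hour: hour 1: 15, hour 2: 11, hour 3: 9, hour 4: 0, hour 5: 0.
Peak is 15.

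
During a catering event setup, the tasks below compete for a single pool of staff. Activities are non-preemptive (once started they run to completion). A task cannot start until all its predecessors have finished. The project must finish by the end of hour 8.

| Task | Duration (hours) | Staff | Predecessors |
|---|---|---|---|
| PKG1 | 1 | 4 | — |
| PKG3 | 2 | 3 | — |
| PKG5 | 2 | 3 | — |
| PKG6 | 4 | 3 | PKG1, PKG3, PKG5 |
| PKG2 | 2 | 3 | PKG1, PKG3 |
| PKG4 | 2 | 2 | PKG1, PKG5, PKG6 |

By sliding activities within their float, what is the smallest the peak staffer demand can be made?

10

Schedule PKG1@1, PKG3@1, PKG5@1, PKG6@3, PKG2@3, PKG4@7: h1:10  h2:6  h3:6  h4:6  h5:3  h6:3  h7:2  h8:2 — peak 10.
No arrangement of the 10 feasible schedules does better.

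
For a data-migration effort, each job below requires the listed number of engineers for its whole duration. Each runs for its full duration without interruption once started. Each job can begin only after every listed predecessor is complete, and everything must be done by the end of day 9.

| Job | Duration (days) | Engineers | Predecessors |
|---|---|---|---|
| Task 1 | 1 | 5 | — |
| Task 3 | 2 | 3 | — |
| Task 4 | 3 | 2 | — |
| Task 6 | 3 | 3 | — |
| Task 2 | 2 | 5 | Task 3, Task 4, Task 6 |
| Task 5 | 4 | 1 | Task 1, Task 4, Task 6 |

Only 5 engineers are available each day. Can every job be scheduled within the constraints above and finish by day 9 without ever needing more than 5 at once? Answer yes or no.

The minimum achievable peak is 6; 5 < 6, so no feasible schedule stays within the cap.

no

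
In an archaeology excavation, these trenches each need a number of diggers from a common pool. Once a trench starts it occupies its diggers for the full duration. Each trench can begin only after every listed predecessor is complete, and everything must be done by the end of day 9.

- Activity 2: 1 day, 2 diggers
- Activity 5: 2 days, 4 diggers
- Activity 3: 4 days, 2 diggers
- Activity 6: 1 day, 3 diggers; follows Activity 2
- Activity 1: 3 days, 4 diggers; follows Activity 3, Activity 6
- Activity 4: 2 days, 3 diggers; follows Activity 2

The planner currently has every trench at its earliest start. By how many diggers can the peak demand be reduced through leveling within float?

Early-start peak: d1:8  d2:12  d3:5  d4:2  d5:4  d6:4  d7:4  d8:0  d9:0 ⇒ 12.
Leveled (Activity 2@1, Activity 5@5, Activity 3@1, Activity 6@2, Activity 1@7, Activity 4@3): d1:4  d2:5  d3:5  d4:5  d5:4  d6:4  d7:4  d8:4  d9:4 ⇒ 5.
Reduction 12 − 5 = 7.

7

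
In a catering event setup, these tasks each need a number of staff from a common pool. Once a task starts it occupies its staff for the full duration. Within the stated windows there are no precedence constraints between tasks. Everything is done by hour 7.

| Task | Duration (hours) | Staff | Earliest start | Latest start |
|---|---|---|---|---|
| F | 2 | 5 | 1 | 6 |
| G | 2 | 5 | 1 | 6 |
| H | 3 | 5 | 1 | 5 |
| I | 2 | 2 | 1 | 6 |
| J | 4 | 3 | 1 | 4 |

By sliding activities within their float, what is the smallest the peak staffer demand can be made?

8

Early-start (F@1, G@1, H@1, I@1, J@1) gives peak 20: h1:20  h2:20  h3:8  h4:3  h5:0  h6:0  h7:0.
Shift G→3, H→5, J→3.
Schedule F@1, G@3, H@5, I@1, J@3: h1:7  h2:7  h3:8  h4:8  h5:8  h6:8  h7:5 — peak 8.
Total staffer-hours = 51 over 7 hours ⇒ peak ≥ ⌈51/7⌉ = 8, so 8 is optimal.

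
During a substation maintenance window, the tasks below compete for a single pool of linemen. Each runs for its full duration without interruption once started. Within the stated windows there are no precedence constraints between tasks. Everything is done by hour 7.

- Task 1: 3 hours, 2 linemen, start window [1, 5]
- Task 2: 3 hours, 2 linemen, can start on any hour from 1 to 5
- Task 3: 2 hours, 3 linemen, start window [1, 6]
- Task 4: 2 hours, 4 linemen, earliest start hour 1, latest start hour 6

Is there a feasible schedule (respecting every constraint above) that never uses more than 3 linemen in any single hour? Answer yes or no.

no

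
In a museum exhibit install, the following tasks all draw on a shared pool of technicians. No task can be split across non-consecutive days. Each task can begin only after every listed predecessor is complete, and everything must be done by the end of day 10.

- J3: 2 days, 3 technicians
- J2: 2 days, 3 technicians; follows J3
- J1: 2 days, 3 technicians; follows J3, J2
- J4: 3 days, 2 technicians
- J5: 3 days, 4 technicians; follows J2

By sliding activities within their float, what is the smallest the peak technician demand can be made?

5

Early-start (J3@1, J2@3, J1@5, J4@1, J5@5) gives peak 7: d1:5  d2:5  d3:5  d4:3  d5:7  d6:7  d7:4  d8:0  d9:0  d10:0.
Shift J5→7.
Schedule J3@1, J2@3, J1@5, J4@1, J5@7: d1:5  d2:5  d3:5  d4:3  d5:3  d6:3  d7:4  d8:4  d9:4  d10:0 — peak 5.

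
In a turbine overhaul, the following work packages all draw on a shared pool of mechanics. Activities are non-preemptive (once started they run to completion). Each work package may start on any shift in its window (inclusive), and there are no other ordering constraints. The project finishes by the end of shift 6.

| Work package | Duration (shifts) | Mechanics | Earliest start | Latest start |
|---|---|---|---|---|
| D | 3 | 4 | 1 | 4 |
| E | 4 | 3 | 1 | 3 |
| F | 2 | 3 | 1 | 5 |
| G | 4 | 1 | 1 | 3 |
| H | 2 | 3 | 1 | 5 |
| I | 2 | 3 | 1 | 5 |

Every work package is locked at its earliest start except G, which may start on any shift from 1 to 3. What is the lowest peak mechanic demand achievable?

G@1: s1:17  s2:17  s3:8  s4:4  s5:0  s6:0 → peak 17
G@2: s1:16  s2:17  s3:8  s4:4  s5:1  s6:0 → peak 17
G@3: s1:16  s2:16  s3:8  s4:4  s5:1  s6:1 → peak 16
Best is G@3, peak 16.

16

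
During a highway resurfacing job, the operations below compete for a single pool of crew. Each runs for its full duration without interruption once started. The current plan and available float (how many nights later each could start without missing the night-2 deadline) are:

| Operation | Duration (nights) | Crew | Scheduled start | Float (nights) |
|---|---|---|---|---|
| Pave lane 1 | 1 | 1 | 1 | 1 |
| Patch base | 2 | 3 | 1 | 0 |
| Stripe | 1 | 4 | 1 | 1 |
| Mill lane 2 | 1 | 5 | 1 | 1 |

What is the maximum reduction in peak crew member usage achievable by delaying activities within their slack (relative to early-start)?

Early-start peak: n1:13  n2:3 ⇒ 13.
Leveled (Pave lane 1@1, Patch base@1, Stripe@1, Mill lane 2@2): n1:8  n2:8 ⇒ 8.
Reduction 13 − 8 = 5.

5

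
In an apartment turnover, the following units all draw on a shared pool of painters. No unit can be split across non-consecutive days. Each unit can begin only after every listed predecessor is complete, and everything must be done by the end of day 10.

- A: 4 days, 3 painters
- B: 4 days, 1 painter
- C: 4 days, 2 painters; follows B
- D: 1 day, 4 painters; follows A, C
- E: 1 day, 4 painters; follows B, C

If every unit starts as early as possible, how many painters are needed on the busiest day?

Early-start schedule: A@1, B@1, C@5, D@9, E@9.
Load per day: day 1: 4, day 2: 4, day 3: 4, day 4: 4, day 5: 2, day 6: 2, day 7: 2, day 8: 2, day 9: 8, day 10: 0.
Peak is 8.

8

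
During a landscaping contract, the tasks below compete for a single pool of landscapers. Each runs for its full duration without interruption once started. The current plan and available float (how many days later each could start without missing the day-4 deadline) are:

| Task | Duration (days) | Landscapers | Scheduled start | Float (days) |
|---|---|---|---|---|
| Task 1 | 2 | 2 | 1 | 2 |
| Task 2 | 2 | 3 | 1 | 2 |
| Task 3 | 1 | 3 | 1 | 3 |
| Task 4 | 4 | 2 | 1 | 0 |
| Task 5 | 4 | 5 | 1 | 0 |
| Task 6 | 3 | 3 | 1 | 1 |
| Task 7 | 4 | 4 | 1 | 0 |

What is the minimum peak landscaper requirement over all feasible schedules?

17

Early-start (Task 1@1, Task 2@1, Task 3@1, Task 4@1, Task 5@1, Task 6@1, Task 7@1) gives peak 22: d1:22  d2:19  d3:14  d4:11.
Shift Task 2→3, Task 6→2.
Schedule Task 1@1, Task 2@3, Task 3@1, Task 4@1, Task 5@1, Task 6@2, Task 7@1: d1:16  d2:16  d3:17  d4:17 — peak 17.
Total landscaper-days = 66 over 4 days ⇒ peak ≥ ⌈66/4⌉ = 17, so 17 is optimal.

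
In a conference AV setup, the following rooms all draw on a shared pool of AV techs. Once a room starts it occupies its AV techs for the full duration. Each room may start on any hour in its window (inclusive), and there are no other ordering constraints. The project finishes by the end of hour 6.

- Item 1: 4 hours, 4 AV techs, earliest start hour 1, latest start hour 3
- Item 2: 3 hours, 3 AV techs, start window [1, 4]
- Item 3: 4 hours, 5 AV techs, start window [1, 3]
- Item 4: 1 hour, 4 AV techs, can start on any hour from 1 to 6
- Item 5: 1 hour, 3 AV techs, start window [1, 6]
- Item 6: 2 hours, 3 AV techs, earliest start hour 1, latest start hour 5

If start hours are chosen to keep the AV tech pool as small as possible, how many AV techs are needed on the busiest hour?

12

Early-start (Item 1@1, Item 2@1, Item 3@1, Item 4@1, Item 5@1, Item 6@1) gives peak 22: h1:22  h2:15  h3:12  h4:9  h5:0  h6:0.
Shift Item 4→5, Item 5→4, Item 6→5.
Schedule Item 1@1, Item 2@1, Item 3@1, Item 4@5, Item 5@4, Item 6@5: h1:12  h2:12  h3:12  h4:12  h5:7  h6:3 — peak 12.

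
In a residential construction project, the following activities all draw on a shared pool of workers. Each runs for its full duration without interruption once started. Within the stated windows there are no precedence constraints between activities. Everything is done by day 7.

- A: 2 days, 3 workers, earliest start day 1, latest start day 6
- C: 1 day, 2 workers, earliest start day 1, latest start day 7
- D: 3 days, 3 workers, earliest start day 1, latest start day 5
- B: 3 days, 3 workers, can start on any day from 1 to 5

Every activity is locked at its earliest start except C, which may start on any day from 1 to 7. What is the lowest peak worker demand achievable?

9

C@1: d1:11  d2:9  d3:6  d4:0  d5:0  d6:0  d7:0 → peak 11
C@2: d1:9  d2:11  d3:6  d4:0  d5:0  d6:0  d7:0 → peak 11
C@3: d1:9  d2:9  d3:8  d4:0  d5:0  d6:0  d7:0 → peak 9
C@4: d1:9  d2:9  d3:6  d4:2  d5:0  d6:0  d7:0 → peak 9
C@5: d1:9  d2:9  d3:6  d4:0  d5:2  d6:0  d7:0 → peak 9
C@6: d1:9  d2:9  d3:6  d4:0  d5:0  d6:2  d7:0 → peak 9
C@7: d1:9  d2:9  d3:6  d4:0  d5:0  d6:0  d7:2 → peak 9
Best is C@3, peak 9.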